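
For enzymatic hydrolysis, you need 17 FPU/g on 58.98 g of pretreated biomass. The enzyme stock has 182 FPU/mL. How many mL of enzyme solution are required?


V = dosage * m_sub / activity
V = 17 * 58.98 / 182
V = 5.5091 mL

5.5091 mL


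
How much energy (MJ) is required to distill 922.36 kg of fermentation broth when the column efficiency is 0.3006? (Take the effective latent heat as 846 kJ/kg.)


E = m * 846 / (eta * 1000)
= 922.36 * 846 / (0.3006 * 1000)
= 2595.8635 MJ

2595.8635 MJ


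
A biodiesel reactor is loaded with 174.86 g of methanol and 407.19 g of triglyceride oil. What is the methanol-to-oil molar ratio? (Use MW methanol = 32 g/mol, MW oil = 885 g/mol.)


Molar ratio = n_MeOH / n_oil = (MeOH/32) / (oil/885) = (MeOH * 885) / (32 * oil)
= (174.86 * 885) / (32 * 407.19)
= 11.8765

11.8765


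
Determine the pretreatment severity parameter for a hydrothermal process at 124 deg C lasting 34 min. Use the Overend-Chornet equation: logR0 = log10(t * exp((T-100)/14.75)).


logR0 = log10(t * exp((T - 100) / 14.75))
= log10(34 * exp((124 - 100) / 14.75))
= 2.2381

2.2381


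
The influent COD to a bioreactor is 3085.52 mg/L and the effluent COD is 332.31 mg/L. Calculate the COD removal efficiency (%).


eta = (COD_in - COD_out) / COD_in * 100
= (3085.52 - 332.31) / 3085.52 * 100
= 89.2300%

89.2300%


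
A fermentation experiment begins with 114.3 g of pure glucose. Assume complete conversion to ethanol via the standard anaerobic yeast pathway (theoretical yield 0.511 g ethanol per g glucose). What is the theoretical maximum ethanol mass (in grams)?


Theoretical ethanol yield: m_EtOH = 0.511 * m_glucose
m_EtOH = 0.511 * 114.3 = 58.4073 g

58.4073 g


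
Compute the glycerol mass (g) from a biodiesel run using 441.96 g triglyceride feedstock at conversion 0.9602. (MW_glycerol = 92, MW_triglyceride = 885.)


glycerol = oil * conv * (92/885)
= 441.96 * 0.9602 * 92 / 885
= 44.1153 g

44.1153 g


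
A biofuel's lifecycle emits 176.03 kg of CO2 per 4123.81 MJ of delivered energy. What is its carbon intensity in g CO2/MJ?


CI = CO2 * 1000 / E
= 176.03 * 1000 / 4123.81
= 42.6863 g CO2/MJ

42.6863 g CO2/MJ


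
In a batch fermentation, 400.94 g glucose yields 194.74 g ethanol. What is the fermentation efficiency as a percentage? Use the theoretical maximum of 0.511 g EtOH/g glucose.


Fermentation efficiency = (actual / (0.511 * glucose)) * 100
= (194.74 / (0.511 * 400.94)) * 100
= 95.0506%

95.0506%


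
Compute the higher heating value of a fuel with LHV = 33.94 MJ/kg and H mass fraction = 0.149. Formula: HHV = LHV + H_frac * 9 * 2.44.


HHV = LHV + H_frac * 9 * 2.44
= 33.94 + 0.149 * 9 * 2.44
= 37.2120 MJ/kg

37.2120 MJ/kg


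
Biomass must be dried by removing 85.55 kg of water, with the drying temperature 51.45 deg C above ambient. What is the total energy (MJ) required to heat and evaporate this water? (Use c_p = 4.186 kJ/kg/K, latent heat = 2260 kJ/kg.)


E = m_water * (4.186 * dT + 2260) / 1000
= 85.55 * (4.186 * 51.45 + 2260) / 1000
= 211.7679 MJ

211.7679 MJ


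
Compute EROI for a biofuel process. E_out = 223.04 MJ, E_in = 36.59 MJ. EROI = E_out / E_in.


EROI = E_out / E_in
= 223.04 / 36.59
= 6.0957

6.0957


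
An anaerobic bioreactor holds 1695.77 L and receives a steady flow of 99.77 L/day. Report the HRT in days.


HRT = V / Q
= 1695.77 / 99.77
= 16.9968 days

16.9968 days


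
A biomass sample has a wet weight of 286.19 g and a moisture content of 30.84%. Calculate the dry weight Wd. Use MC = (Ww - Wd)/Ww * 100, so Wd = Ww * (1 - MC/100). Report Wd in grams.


Wd = Ww * (1 - MC/100)
= 286.19 * (1 - 30.84/100)
= 197.9290 g

197.9290 g


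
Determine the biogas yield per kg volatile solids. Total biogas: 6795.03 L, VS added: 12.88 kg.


Y = V / VS
= 6795.03 / 12.88
= 527.5644 L/kg VS

527.5644 L/kg VS


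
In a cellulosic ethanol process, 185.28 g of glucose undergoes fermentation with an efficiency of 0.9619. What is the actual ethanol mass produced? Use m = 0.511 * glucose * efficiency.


Actual ethanol: m = 0.511 * 185.28 * 0.9619
m = 91.0708 g

91.0708 g


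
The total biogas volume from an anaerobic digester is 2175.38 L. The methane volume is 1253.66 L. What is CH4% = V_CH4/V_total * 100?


CH4% = V_CH4 / V_total * 100
= 1253.66 / 2175.38 * 100
= 57.6295%

57.6295%


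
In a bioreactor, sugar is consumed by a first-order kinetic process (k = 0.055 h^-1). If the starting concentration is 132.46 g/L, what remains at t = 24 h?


S = S0 * exp(-k * t)
S = 132.46 * exp(-0.055 * 24)
S = 35.3847 g/L

35.3847 g/L


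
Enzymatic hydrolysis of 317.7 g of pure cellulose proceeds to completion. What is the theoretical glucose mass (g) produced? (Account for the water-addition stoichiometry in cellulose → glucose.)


glucose = cellulose * 180/162
= 317.7 * 180/162
= 353.0000 g

353.0000 g


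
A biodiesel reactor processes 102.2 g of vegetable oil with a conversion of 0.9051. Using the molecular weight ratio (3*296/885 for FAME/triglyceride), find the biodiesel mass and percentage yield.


m_FAME = oil * conv * (3 * 296 / 885) = oil * conv * (888/885)
= 102.2 * 0.9051 * 888 / 885
= 92.8148 g
Y = m_FAME / oil * 100 = conv * (888/885) * 100
= 0.9051 * 888 / 885 * 100
= 90.82%

92.8148 g FAME; Y = 90.82%


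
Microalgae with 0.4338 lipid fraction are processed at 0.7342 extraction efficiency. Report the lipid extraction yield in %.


Y = lipid_content * extraction_eff * 100
= 0.4338 * 0.7342 * 100
= 31.8496%

31.8496%


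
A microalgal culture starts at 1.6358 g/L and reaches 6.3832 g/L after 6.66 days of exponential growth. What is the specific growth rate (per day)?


mu = ln(X2/X1) / dt
= ln(6.3832/1.6358) / 6.66
= 0.2044 per day

0.2044 per day


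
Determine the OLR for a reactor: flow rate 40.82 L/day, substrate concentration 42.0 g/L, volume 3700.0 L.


OLR = Q * S / V
= 40.82 * 42.0 / 3700.0
= 0.4634 g/L/day

0.4634 g/L/day


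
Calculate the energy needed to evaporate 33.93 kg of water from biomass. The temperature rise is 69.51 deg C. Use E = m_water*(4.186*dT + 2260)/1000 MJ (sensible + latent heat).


E = m_water * (4.186 * dT + 2260) / 1000
= 33.93 * (4.186 * 69.51 + 2260) / 1000
= 86.5544 MJ

86.5544 MJ


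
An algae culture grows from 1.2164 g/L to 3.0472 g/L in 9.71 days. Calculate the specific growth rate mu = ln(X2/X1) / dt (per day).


mu = ln(X2/X1) / dt
= ln(3.0472/1.2164) / 9.71
= 0.0946 per day

0.0946 per day


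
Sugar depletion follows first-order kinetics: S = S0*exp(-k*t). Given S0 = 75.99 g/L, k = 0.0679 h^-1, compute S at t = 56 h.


S = S0 * exp(-k * t)
S = 75.99 * exp(-0.0679 * 56)
S = 1.6959 g/L

1.6959 g/L


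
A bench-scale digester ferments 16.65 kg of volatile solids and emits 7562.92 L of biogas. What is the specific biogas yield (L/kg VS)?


Y = V / VS
= 7562.92 / 16.65
= 454.2294 L/kg VS

454.2294 L/kg VS


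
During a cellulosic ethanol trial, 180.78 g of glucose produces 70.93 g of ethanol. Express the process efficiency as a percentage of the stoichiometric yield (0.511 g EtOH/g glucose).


Fermentation efficiency = (actual / (0.511 * glucose)) * 100
= (70.93 / (0.511 * 180.78)) * 100
= 76.7819%

76.7819%


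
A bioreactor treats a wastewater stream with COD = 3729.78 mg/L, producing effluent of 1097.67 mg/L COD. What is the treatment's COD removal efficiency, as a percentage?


eta = (COD_in - COD_out) / COD_in * 100
= (3729.78 - 1097.67) / 3729.78 * 100
= 70.5701%

70.5701%


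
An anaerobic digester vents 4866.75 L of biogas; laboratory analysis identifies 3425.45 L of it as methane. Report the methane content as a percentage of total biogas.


CH4% = V_CH4 / V_total * 100
= 3425.45 / 4866.75 * 100
= 70.3848%

70.3848%


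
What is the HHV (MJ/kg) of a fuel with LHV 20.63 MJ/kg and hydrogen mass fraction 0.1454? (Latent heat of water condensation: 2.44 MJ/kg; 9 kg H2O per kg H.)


HHV = LHV + H_frac * 9 * 2.44
= 20.63 + 0.1454 * 9 * 2.44
= 23.8230 MJ/kg

23.8230 MJ/kg


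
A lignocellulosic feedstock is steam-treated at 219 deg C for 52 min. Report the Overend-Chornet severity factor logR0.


logR0 = log10(t * exp((T - 100) / 14.75))
= log10(52 * exp((219 - 100) / 14.75))
= 5.2198

5.2198


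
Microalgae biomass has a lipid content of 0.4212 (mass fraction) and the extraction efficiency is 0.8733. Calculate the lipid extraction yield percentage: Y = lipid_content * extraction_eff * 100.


Y = lipid_content * extraction_eff * 100
= 0.4212 * 0.8733 * 100
= 36.7834%

36.7834%


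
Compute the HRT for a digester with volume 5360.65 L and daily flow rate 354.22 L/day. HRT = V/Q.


HRT = V / Q
= 5360.65 / 354.22
= 15.1337 days

15.1337 days


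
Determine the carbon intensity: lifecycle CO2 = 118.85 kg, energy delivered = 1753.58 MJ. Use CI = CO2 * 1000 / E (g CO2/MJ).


CI = CO2 * 1000 / E
= 118.85 * 1000 / 1753.58
= 67.7756 g CO2/MJ

67.7756 g CO2/MJ


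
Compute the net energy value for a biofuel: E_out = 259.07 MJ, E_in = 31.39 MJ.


NEV = E_out - E_in
= 259.07 - 31.39
= 227.6800 MJ

227.6800 MJ


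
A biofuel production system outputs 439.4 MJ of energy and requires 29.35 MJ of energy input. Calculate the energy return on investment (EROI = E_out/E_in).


EROI = E_out / E_in
= 439.4 / 29.35
= 14.9710

14.9710


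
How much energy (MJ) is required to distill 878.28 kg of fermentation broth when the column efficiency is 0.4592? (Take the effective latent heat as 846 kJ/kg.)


E = m * 846 / (eta * 1000)
= 878.28 * 846 / (0.4592 * 1000)
= 1618.0855 MJ

1618.0855 MJ


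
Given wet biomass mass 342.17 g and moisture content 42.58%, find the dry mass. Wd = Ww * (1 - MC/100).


Wd = Ww * (1 - MC/100)
= 342.17 * (1 - 42.58/100)
= 196.4740 g

196.4740 g


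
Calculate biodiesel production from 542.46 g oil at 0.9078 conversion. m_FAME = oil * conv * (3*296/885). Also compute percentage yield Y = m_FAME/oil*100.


m_FAME = oil * conv * (3 * 296 / 885) = oil * conv * (888/885)
= 542.46 * 0.9078 * 888 / 885
= 494.1145 g
Y = m_FAME / oil * 100 = conv * (888/885) * 100
= 0.9078 * 888 / 885 * 100
= 91.09%

494.1145 g FAME; Y = 91.09%


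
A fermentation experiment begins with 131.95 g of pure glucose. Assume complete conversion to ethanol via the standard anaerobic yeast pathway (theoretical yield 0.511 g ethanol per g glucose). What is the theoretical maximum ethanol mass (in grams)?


Theoretical ethanol yield: m_EtOH = 0.511 * m_glucose
m_EtOH = 0.511 * 131.95 = 67.4264 g

67.4264 g


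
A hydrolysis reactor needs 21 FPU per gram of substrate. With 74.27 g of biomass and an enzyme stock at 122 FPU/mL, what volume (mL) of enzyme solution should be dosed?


V = dosage * m_sub / activity
V = 21 * 74.27 / 122
V = 12.7842 mL

12.7842 mL


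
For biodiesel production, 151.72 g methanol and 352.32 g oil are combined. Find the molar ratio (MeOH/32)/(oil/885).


Molar ratio = n_MeOH / n_oil = (MeOH/32) / (oil/885) = (MeOH * 885) / (32 * oil)
= (151.72 * 885) / (32 * 352.32)
= 11.9096

11.9096


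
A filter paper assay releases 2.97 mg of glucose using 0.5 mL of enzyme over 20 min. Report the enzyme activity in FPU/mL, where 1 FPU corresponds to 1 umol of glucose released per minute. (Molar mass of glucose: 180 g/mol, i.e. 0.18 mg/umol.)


Activity = glucose_mg / (0.18 mg/umol * V_mL * t_min)
= 2.97 / (0.18 * 0.5 * 20)
= 1.6500 FPU/mL

1.6500 FPU/mL


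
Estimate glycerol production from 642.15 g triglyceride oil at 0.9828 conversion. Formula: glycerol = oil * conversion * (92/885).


glycerol = oil * conv * (92/885)
= 642.15 * 0.9828 * 92 / 885
= 65.6064 g

65.6064 g


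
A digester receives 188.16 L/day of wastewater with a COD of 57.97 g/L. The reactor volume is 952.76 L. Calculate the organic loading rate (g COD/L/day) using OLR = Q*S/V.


OLR = Q * S / V
= 188.16 * 57.97 / 952.76
= 11.4485 g/L/day

11.4485 g/L/day


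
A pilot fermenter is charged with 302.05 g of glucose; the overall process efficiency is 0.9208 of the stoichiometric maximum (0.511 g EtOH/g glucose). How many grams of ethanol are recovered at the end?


Actual ethanol: m = 0.511 * 302.05 * 0.9208
m = 142.1232 g

142.1232 g


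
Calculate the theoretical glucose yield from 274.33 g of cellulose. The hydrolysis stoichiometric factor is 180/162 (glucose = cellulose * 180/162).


glucose = cellulose * 180/162
= 274.33 * 180/162
= 304.8111 g

304.8111 g


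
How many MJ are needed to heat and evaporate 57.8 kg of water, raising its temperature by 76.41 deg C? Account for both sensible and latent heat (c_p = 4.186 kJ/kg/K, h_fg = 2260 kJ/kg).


E = m_water * (4.186 * dT + 2260) / 1000
= 57.8 * (4.186 * 76.41 + 2260) / 1000
= 149.1155 MJ

149.1155 MJ


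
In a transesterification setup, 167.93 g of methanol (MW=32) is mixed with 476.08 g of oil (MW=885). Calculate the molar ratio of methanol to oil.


Molar ratio = n_MeOH / n_oil = (MeOH/32) / (oil/885) = (MeOH * 885) / (32 * oil)
= (167.93 * 885) / (32 * 476.08)
= 9.7553

9.7553


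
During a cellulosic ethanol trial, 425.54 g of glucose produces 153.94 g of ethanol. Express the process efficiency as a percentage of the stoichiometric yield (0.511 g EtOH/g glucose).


Fermentation efficiency = (actual / (0.511 * glucose)) * 100
= (153.94 / (0.511 * 425.54)) * 100
= 70.7930%

70.7930%


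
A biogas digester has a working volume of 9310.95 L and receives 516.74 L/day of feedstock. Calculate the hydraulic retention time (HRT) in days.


HRT = V / Q
= 9310.95 / 516.74
= 18.0186 days

18.0186 days


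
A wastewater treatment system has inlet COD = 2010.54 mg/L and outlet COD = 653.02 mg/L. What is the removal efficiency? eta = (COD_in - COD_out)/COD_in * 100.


eta = (COD_in - COD_out) / COD_in * 100
= (2010.54 - 653.02) / 2010.54 * 100
= 67.5202%

67.5202%


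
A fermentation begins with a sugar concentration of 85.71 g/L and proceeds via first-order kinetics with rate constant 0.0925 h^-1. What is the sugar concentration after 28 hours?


S = S0 * exp(-k * t)
S = 85.71 * exp(-0.0925 * 28)
S = 6.4300 g/L

6.4300 g/L


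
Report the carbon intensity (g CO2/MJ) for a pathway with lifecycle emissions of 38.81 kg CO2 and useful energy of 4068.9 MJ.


CI = CO2 * 1000 / E
= 38.81 * 1000 / 4068.9
= 9.5382 g CO2/MJ

9.5382 g CO2/MJ


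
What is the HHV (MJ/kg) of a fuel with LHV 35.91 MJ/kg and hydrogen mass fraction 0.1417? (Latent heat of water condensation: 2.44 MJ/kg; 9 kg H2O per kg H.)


HHV = LHV + H_frac * 9 * 2.44
= 35.91 + 0.1417 * 9 * 2.44
= 39.0217 MJ/kg

39.0217 MJ/kg


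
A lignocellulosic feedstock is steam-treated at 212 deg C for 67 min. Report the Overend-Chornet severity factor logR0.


logR0 = log10(t * exp((T - 100) / 14.75))
= log10(67 * exp((212 - 100) / 14.75))
= 5.1238

5.1238


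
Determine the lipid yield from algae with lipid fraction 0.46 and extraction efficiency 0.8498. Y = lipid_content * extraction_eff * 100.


Y = lipid_content * extraction_eff * 100
= 0.46 * 0.8498 * 100
= 39.0908%

39.0908%


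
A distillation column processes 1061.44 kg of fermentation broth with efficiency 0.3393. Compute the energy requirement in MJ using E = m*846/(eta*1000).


E = m * 846 / (eta * 1000)
= 1061.44 * 846 / (0.3393 * 1000)
= 2646.5613 MJ

2646.5613 MJ


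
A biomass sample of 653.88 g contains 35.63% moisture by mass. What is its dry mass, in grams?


Wd = Ww * (1 - MC/100)
= 653.88 * (1 - 35.63/100)
= 420.9026 g

420.9026 g


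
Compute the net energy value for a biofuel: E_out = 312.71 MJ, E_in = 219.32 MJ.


NEV = E_out - E_in
= 312.71 - 219.32
= 93.3900 MJ

93.3900 MJ


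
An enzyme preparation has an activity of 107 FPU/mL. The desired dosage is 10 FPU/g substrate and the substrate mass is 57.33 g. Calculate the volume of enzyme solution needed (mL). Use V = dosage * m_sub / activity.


V = dosage * m_sub / activity
V = 10 * 57.33 / 107
V = 5.3579 mL

5.3579 mL


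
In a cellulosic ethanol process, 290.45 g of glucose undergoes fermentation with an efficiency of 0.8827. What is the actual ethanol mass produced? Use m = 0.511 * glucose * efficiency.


Actual ethanol: m = 0.511 * 290.45 * 0.8827
m = 131.0103 g

131.0103 g


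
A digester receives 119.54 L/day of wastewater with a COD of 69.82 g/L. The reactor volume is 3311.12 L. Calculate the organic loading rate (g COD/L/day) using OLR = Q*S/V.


OLR = Q * S / V
= 119.54 * 69.82 / 3311.12
= 2.5207 g/L/day

2.5207 g/L/day


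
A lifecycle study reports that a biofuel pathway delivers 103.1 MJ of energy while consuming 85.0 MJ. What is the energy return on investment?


EROI = E_out / E_in
= 103.1 / 85.0
= 1.2129

1.2129


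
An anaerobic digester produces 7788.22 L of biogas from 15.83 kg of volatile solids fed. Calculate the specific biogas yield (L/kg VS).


Y = V / VS
= 7788.22 / 15.83
= 491.9912 L/kg VS

491.9912 L/kg VS


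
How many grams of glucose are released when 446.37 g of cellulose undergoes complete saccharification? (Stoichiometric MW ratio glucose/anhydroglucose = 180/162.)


glucose = cellulose * 180/162
= 446.37 * 180/162
= 495.9667 g

495.9667 g


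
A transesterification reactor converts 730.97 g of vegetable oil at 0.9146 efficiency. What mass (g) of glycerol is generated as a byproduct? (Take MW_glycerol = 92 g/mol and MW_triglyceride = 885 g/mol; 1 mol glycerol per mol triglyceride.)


glycerol = oil * conv * (92/885)
= 730.97 * 0.9146 * 92 / 885
= 69.4985 g

69.4985 g


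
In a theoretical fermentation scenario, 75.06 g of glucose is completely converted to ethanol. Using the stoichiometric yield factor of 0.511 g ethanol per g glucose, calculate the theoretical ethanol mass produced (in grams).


Theoretical ethanol yield: m_EtOH = 0.511 * m_glucose
m_EtOH = 0.511 * 75.06 = 38.3557 g

38.3557 g


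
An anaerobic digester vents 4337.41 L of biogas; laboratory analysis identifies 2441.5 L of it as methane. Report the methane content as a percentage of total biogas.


CH4% = V_CH4 / V_total * 100
= 2441.5 / 4337.41 * 100
= 56.2894%

56.2894%


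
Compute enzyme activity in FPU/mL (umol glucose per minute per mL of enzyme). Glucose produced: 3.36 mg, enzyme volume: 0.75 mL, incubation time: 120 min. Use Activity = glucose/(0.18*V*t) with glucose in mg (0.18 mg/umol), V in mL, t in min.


Activity = glucose_mg / (0.18 mg/umol * V_mL * t_min)
= 3.36 / (0.18 * 0.75 * 120)
= 0.2074 FPU/mL

0.2074 FPU/mL


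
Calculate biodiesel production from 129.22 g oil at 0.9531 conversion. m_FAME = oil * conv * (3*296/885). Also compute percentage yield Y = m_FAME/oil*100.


m_FAME = oil * conv * (3 * 296 / 885) = oil * conv * (888/885)
= 129.22 * 0.9531 * 888 / 885
= 123.5771 g
Y = m_FAME / oil * 100 = conv * (888/885) * 100
= 0.9531 * 888 / 885 * 100
= 95.63%

123.5771 g FAME; Y = 95.63%


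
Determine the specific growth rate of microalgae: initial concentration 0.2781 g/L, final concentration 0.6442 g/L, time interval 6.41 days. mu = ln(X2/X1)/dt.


mu = ln(X2/X1) / dt
= ln(0.6442/0.2781) / 6.41
= 0.1310 per day

0.1310 per day


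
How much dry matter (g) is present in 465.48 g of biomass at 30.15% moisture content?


Wd = Ww * (1 - MC/100)
= 465.48 * (1 - 30.15/100)
= 325.1378 g

325.1378 g


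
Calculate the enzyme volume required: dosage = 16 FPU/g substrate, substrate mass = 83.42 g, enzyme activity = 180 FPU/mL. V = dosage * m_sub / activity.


V = dosage * m_sub / activity
V = 16 * 83.42 / 180
V = 7.4151 mL

7.4151 mL


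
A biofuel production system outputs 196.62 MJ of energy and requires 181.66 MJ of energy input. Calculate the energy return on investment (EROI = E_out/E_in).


EROI = E_out / E_in
= 196.62 / 181.66
= 1.0824

1.0824


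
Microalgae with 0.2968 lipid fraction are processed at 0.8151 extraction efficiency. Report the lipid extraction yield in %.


Y = lipid_content * extraction_eff * 100
= 0.2968 * 0.8151 * 100
= 24.1922%

24.1922%


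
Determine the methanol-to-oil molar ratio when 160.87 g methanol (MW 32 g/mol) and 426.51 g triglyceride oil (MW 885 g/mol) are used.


Molar ratio = n_MeOH / n_oil = (MeOH/32) / (oil/885) = (MeOH * 885) / (32 * oil)
= (160.87 * 885) / (32 * 426.51)
= 10.4313

10.4313


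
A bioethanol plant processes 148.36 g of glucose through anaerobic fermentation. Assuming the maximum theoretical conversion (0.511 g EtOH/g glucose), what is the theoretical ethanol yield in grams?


Theoretical ethanol yield: m_EtOH = 0.511 * m_glucose
m_EtOH = 0.511 * 148.36 = 75.8120 g

75.8120 g


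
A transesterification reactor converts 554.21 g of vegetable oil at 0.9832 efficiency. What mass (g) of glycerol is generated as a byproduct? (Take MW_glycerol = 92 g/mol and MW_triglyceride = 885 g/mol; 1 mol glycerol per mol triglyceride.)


glycerol = oil * conv * (92/885)
= 554.21 * 0.9832 * 92 / 885
= 56.6449 g

56.6449 g


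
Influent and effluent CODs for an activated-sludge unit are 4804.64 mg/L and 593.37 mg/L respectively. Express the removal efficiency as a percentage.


eta = (COD_in - COD_out) / COD_in * 100
= (4804.64 - 593.37) / 4804.64 * 100
= 87.6501%

87.6501%


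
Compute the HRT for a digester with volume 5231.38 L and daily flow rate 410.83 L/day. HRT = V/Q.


HRT = V / Q
= 5231.38 / 410.83
= 12.7337 days

12.7337 days


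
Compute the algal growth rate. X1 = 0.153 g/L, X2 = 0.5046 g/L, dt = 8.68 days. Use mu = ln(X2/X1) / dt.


mu = ln(X2/X1) / dt
= ln(0.5046/0.153) / 8.68
= 0.1375 per day

0.1375 per day


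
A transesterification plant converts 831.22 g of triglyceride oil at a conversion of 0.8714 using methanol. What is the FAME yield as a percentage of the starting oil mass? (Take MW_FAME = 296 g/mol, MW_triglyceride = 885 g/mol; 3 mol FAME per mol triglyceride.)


m_FAME = oil * conv * (3 * 296 / 885) = oil * conv * (888/885)
= 831.22 * 0.8714 * 888 / 885
= 726.7804 g
Y = m_FAME / oil * 100 = conv * (888/885) * 100
= 0.8714 * 888 / 885 * 100
= 87.44%

87.44%


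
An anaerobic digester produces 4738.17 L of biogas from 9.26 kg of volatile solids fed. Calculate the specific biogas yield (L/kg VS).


Y = V / VS
= 4738.17 / 9.26
= 511.6814 L/kg VS

511.6814 L/kg VS


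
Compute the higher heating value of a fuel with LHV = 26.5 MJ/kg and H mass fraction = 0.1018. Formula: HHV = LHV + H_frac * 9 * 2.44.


HHV = LHV + H_frac * 9 * 2.44
= 26.5 + 0.1018 * 9 * 2.44
= 28.7355 MJ/kg

28.7355 MJ/kg


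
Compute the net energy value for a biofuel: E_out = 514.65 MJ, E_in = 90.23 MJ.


NEV = E_out - E_in
= 514.65 - 90.23
= 424.4200 MJ

424.4200 MJ


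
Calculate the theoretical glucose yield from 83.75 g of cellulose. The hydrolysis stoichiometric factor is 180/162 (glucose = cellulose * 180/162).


glucose = cellulose * 180/162
= 83.75 * 180/162
= 93.0556 g

93.0556 g


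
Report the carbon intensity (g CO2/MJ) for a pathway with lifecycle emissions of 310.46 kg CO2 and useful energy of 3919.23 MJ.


CI = CO2 * 1000 / E
= 310.46 * 1000 / 3919.23
= 79.2145 g CO2/MJ

79.2145 g CO2/MJ


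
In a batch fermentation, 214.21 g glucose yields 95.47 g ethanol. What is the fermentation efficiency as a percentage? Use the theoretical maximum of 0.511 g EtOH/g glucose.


Fermentation efficiency = (actual / (0.511 * glucose)) * 100
= (95.47 / (0.511 * 214.21)) * 100
= 87.2180%

87.2180%


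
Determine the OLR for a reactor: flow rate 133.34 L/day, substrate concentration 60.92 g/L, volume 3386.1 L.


OLR = Q * S / V
= 133.34 * 60.92 / 3386.1
= 2.3989 g/L/day

2.3989 g/L/day


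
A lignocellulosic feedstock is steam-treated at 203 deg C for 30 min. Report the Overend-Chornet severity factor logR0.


logR0 = log10(t * exp((T - 100) / 14.75))
= log10(30 * exp((203 - 100) / 14.75))
= 4.5098

4.5098


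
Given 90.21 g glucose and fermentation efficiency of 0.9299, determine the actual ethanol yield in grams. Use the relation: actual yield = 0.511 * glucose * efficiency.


Actual ethanol: m = 0.511 * 90.21 * 0.9299
m = 42.8659 g

42.8659 g


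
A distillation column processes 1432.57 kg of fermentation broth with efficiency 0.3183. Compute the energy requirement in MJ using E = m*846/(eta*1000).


E = m * 846 / (eta * 1000)
= 1432.57 * 846 / (0.3183 * 1000)
= 3807.5847 MJ

3807.5847 MJ


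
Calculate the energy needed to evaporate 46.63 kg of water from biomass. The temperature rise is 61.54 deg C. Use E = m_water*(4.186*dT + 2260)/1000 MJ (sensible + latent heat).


E = m_water * (4.186 * dT + 2260) / 1000
= 46.63 * (4.186 * 61.54 + 2260) / 1000
= 117.3960 MJ

117.3960 MJ


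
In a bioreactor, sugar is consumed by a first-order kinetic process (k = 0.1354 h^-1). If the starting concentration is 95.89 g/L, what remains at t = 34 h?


S = S0 * exp(-k * t)
S = 95.89 * exp(-0.1354 * 34)
S = 0.9604 g/L

0.9604 g/L


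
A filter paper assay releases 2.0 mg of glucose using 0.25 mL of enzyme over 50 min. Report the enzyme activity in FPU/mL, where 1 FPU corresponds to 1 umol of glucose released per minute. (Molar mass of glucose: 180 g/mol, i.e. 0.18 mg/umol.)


Activity = glucose_mg / (0.18 mg/umol * V_mL * t_min)
= 2.0 / (0.18 * 0.25 * 50)
= 0.8889 FPU/mL

0.8889 FPU/mL


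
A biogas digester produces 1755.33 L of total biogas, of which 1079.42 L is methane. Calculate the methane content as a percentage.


CH4% = V_CH4 / V_total * 100
= 1079.42 / 1755.33 * 100
= 61.4939%

61.4939%


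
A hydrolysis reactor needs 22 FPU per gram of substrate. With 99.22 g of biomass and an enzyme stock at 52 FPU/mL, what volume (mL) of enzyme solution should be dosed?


V = dosage * m_sub / activity
V = 22 * 99.22 / 52
V = 41.9777 mL

41.9777 mL


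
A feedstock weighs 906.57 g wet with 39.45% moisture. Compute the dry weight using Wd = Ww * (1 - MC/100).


Wd = Ww * (1 - MC/100)
= 906.57 * (1 - 39.45/100)
= 548.9281 g

548.9281 g


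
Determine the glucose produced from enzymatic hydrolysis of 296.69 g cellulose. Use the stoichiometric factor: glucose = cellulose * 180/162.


glucose = cellulose * 180/162
= 296.69 * 180/162
= 329.6556 g

329.6556 g


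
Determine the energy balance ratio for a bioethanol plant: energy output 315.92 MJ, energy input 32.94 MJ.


EROI = E_out / E_in
= 315.92 / 32.94
= 9.5908

9.5908


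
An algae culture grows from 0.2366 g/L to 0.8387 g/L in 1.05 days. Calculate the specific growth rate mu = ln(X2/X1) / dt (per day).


mu = ln(X2/X1) / dt
= ln(0.8387/0.2366) / 1.05
= 1.2052 per day

1.2052 per day


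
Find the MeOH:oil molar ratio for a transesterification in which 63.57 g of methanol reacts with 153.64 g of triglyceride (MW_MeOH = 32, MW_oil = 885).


Molar ratio = n_MeOH / n_oil = (MeOH/32) / (oil/885) = (MeOH * 885) / (32 * oil)
= (63.57 * 885) / (32 * 153.64)
= 11.4430

11.4430


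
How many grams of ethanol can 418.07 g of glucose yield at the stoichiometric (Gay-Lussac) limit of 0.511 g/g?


Theoretical ethanol yield: m_EtOH = 0.511 * m_glucose
m_EtOH = 0.511 * 418.07 = 213.6338 g

213.6338 g


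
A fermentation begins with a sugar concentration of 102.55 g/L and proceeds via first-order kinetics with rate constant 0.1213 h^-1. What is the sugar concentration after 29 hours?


S = S0 * exp(-k * t)
S = 102.55 * exp(-0.1213 * 29)
S = 3.0424 g/L

3.0424 g/L


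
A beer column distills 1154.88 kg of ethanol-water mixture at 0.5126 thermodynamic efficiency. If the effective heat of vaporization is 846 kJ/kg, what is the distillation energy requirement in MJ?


E = m * 846 / (eta * 1000)
= 1154.88 * 846 / (0.5126 * 1000)
= 1906.0251 MJ

1906.0251 MJ


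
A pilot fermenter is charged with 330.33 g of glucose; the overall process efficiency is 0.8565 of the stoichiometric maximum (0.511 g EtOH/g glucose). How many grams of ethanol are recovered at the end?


Actual ethanol: m = 0.511 * 330.33 * 0.8565
m = 144.5760 g

144.5760 g


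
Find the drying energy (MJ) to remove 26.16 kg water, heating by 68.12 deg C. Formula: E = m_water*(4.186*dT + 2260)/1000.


E = m_water * (4.186 * dT + 2260) / 1000
= 26.16 * (4.186 * 68.12 + 2260) / 1000
= 66.5811 MJ

66.5811 MJ


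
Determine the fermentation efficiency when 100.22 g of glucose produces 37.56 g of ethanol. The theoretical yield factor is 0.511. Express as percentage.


Fermentation efficiency = (actual / (0.511 * glucose)) * 100
= (37.56 / (0.511 * 100.22)) * 100
= 73.3416%

73.3416%


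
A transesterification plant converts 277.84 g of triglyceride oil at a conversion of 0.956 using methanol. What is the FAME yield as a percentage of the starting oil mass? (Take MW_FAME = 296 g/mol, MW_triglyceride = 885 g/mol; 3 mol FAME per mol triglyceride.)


m_FAME = oil * conv * (3 * 296 / 885) = oil * conv * (888/885)
= 277.84 * 0.956 * 888 / 885
= 266.5154 g
Y = m_FAME / oil * 100 = conv * (888/885) * 100
= 0.956 * 888 / 885 * 100
= 95.92%

95.92%


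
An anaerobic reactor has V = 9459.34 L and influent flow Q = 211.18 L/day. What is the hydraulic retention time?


HRT = V / Q
= 9459.34 / 211.18
= 44.7928 days

44.7928 days


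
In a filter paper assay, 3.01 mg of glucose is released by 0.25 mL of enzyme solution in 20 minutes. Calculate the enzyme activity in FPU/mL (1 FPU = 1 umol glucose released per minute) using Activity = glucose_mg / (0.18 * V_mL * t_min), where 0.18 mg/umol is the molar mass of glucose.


Activity = glucose_mg / (0.18 mg/umol * V_mL * t_min)
= 3.01 / (0.18 * 0.25 * 20)
= 3.3444 FPU/mL

3.3444 FPU/mL


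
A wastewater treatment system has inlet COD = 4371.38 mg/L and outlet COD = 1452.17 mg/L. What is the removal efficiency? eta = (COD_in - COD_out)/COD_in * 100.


eta = (COD_in - COD_out) / COD_in * 100
= (4371.38 - 1452.17) / 4371.38 * 100
= 66.7801%

66.7801%


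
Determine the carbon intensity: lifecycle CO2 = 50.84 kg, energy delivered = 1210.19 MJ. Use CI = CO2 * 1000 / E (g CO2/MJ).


CI = CO2 * 1000 / E
= 50.84 * 1000 / 1210.19
= 42.0099 g CO2/MJ

42.0099 g CO2/MJ


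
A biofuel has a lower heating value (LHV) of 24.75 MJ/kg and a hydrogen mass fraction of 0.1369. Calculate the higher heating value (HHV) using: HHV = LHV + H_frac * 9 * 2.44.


HHV = LHV + H_frac * 9 * 2.44
= 24.75 + 0.1369 * 9 * 2.44
= 27.7563 MJ/kg

27.7563 MJ/kg


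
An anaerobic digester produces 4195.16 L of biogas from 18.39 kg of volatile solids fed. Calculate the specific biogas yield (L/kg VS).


Y = V / VS
= 4195.16 / 18.39
= 228.1218 L/kg VS

228.1218 L/kg VS


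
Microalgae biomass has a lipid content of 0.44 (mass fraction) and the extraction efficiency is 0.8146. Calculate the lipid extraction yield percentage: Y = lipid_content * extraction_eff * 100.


Y = lipid_content * extraction_eff * 100
= 0.44 * 0.8146 * 100
= 35.8424%

35.8424%


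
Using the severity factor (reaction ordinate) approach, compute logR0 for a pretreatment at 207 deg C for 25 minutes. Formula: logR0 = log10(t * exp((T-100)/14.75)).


logR0 = log10(t * exp((T - 100) / 14.75))
= log10(25 * exp((207 - 100) / 14.75))
= 4.5484

4.5484


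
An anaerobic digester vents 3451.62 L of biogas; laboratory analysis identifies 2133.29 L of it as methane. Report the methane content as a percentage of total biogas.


CH4% = V_CH4 / V_total * 100
= 2133.29 / 3451.62 * 100
= 61.8055%

61.8055%


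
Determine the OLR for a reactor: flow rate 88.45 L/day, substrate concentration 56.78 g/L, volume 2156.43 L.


OLR = Q * S / V
= 88.45 * 56.78 / 2156.43
= 2.3289 g/L/day

2.3289 g/L/day


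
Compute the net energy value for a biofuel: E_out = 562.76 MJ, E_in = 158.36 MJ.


NEV = E_out - E_in
= 562.76 - 158.36
= 404.4000 MJ

404.4000 MJ


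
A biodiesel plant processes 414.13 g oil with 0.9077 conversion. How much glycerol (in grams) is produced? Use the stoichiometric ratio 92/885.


glycerol = oil * conv * (92/885)
= 414.13 * 0.9077 * 92 / 885
= 39.0772 g

39.0772 g


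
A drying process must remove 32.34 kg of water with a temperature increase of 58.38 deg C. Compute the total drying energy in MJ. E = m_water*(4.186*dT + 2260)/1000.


E = m_water * (4.186 * dT + 2260) / 1000
= 32.34 * (4.186 * 58.38 + 2260) / 1000
= 80.9916 MJ

80.9916 MJ


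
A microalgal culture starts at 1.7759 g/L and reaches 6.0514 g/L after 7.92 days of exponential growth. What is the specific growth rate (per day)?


mu = ln(X2/X1) / dt
= ln(6.0514/1.7759) / 7.92
= 0.1548 per day

0.1548 per day


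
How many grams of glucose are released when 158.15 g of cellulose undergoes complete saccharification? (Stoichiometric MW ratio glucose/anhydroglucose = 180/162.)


glucose = cellulose * 180/162
= 158.15 * 180/162
= 175.7222 g

175.7222 g


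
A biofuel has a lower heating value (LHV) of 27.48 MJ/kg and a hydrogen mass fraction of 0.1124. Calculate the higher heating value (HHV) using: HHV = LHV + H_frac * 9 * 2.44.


HHV = LHV + H_frac * 9 * 2.44
= 27.48 + 0.1124 * 9 * 2.44
= 29.9483 MJ/kg

29.9483 MJ/kg


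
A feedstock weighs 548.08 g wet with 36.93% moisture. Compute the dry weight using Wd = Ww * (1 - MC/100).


Wd = Ww * (1 - MC/100)
= 548.08 * (1 - 36.93/100)
= 345.6741 g

345.6741 g


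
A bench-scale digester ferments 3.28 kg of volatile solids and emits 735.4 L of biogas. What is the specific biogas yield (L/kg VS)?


Y = V / VS
= 735.4 / 3.28
= 224.2073 L/kg VS

224.2073 L/kg VS


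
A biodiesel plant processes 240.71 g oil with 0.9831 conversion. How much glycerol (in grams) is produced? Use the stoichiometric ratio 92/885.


glycerol = oil * conv * (92/885)
= 240.71 * 0.9831 * 92 / 885
= 24.6001 g

24.6001 g


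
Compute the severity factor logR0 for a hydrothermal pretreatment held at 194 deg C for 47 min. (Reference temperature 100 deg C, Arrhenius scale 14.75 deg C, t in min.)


logR0 = log10(t * exp((T - 100) / 14.75))
= log10(47 * exp((194 - 100) / 14.75))
= 4.4398

4.4398


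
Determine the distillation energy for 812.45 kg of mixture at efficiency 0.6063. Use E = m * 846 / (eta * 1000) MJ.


E = m * 846 / (eta * 1000)
= 812.45 * 846 / (0.6063 * 1000)
= 1133.6512 MJ

1133.6512 MJ


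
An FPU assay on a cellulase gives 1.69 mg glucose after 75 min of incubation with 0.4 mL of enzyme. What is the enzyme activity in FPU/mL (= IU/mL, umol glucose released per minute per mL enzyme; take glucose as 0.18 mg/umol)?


Activity = glucose_mg / (0.18 mg/umol * V_mL * t_min)
= 1.69 / (0.18 * 0.4 * 75)
= 0.3130 FPU/mL

0.3130 FPU/mL


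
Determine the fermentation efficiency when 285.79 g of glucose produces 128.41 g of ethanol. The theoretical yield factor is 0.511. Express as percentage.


Fermentation efficiency = (actual / (0.511 * glucose)) * 100
= (128.41 / (0.511 * 285.79)) * 100
= 87.9288%

87.9288%


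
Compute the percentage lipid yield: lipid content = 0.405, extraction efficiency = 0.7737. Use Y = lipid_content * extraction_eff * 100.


Y = lipid_content * extraction_eff * 100
= 0.405 * 0.7737 * 100
= 31.3349%

31.3349%


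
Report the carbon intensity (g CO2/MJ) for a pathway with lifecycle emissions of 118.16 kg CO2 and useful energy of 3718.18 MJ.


CI = CO2 * 1000 / E
= 118.16 * 1000 / 3718.18
= 31.7790 g CO2/MJ

31.7790 g CO2/MJ


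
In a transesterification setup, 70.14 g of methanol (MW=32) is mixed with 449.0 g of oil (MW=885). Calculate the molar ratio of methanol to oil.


Molar ratio = n_MeOH / n_oil = (MeOH/32) / (oil/885) = (MeOH * 885) / (32 * oil)
= (70.14 * 885) / (32 * 449.0)
= 4.3203

4.3203


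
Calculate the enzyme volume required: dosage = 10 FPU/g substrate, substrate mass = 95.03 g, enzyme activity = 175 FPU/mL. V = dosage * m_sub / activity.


V = dosage * m_sub / activity
V = 10 * 95.03 / 175
V = 5.4303 mL

5.4303 mL


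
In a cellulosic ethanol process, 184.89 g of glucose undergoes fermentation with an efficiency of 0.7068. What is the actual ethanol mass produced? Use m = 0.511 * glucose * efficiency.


Actual ethanol: m = 0.511 * 184.89 * 0.7068
m = 66.7776 g

66.7776 g


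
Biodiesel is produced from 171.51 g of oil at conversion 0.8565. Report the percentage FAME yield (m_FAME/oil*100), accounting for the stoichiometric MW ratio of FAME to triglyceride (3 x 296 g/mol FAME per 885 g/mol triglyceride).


m_FAME = oil * conv * (3 * 296 / 885) = oil * conv * (888/885)
= 171.51 * 0.8565 * 888 / 885
= 147.3963 g
Y = m_FAME / oil * 100 = conv * (888/885) * 100
= 0.8565 * 888 / 885 * 100
= 85.94%

85.94%


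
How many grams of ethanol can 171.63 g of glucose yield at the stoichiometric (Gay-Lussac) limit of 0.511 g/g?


Theoretical ethanol yield: m_EtOH = 0.511 * m_glucose
m_EtOH = 0.511 * 171.63 = 87.7029 g

87.7029 g


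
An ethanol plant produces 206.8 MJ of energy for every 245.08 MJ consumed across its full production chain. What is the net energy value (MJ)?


NEV = E_out - E_in
= 206.8 - 245.08
= -38.2800 MJ

-38.2800 MJ


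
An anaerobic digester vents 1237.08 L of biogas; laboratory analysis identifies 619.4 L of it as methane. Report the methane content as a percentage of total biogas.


CH4% = V_CH4 / V_total * 100
= 619.4 / 1237.08 * 100
= 50.0695%

50.0695%


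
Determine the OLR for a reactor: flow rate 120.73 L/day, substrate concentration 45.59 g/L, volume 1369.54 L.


OLR = Q * S / V
= 120.73 * 45.59 / 1369.54
= 4.0189 g/L/day

4.0189 g/L/day


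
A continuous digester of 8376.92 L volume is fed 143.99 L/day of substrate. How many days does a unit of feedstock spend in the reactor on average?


HRT = V / Q
= 8376.92 / 143.99
= 58.1771 days

58.1771 days


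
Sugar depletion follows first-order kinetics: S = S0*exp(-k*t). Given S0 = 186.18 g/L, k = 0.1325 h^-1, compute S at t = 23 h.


S = S0 * exp(-k * t)
S = 186.18 * exp(-0.1325 * 23)
S = 8.8394 g/L

8.8394 g/L


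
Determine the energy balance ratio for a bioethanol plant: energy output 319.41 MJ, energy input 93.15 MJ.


EROI = E_out / E_in
= 319.41 / 93.15
= 3.4290

3.4290


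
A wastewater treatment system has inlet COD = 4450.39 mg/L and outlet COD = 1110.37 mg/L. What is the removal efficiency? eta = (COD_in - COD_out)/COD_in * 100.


eta = (COD_in - COD_out) / COD_in * 100
= (4450.39 - 1110.37) / 4450.39 * 100
= 75.0501%

75.0501%


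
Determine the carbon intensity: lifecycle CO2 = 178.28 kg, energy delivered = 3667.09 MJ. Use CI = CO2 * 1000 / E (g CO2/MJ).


CI = CO2 * 1000 / E
= 178.28 * 1000 / 3667.09
= 48.6162 g CO2/MJ

48.6162 g CO2/MJ


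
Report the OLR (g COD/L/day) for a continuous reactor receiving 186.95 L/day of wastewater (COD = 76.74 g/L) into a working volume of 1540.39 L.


OLR = Q * S / V
= 186.95 * 76.74 / 1540.39
= 9.3136 g/L/day

9.3136 g/L/day


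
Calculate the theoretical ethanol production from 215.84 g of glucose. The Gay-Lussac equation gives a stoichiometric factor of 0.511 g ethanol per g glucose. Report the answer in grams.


Theoretical ethanol yield: m_EtOH = 0.511 * m_glucose
m_EtOH = 0.511 * 215.84 = 110.2942 g

110.2942 g


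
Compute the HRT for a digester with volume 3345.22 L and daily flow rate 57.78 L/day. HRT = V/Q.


HRT = V / Q
= 3345.22 / 57.78
= 57.8958 days

57.8958 days


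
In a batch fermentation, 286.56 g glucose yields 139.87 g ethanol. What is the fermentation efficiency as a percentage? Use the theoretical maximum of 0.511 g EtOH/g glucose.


Fermentation efficiency = (actual / (0.511 * glucose)) * 100
= (139.87 / (0.511 * 286.56)) * 100
= 95.5186%

95.5186%


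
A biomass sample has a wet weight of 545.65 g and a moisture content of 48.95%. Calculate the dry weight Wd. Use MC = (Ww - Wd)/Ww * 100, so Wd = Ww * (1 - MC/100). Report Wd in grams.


Wd = Ww * (1 - MC/100)
= 545.65 * (1 - 48.95/100)
= 278.5543 g

278.5543 g


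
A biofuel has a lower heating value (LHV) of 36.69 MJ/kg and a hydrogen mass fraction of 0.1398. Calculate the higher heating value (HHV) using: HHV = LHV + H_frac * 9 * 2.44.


HHV = LHV + H_frac * 9 * 2.44
= 36.69 + 0.1398 * 9 * 2.44
= 39.7600 MJ/kg

39.7600 MJ/kg
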